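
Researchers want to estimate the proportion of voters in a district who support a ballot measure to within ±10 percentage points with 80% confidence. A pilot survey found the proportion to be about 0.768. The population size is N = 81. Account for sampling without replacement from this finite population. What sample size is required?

22

For a proportion with margin E = 0.1 at 80% confidence, z = 1.282.
n = p̂(1−p̂)(z/E)² = 0.768 × 0.232 × (1.282/0.1)² = 29.28 — call this n₀.
Finite-population correction with N = 81: n = n₀ / (1 + (n₀−1)/N) = 29.28 / 1.349 = 21.70
Round up: n = 22.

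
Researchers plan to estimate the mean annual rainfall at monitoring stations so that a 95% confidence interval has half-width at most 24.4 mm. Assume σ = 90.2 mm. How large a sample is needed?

53

For a mean, the margin of error is E = z·σ/√n, so n = (zσ/E)².
At 95% confidence, z = 1.960.
n = (1.960 × 90.2 / 24.4)² = 52.50
Round up: n = 53.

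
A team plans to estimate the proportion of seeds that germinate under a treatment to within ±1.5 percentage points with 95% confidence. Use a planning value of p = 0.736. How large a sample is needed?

3318

For a proportion with margin E = 0.015 at 95% confidence, z = 1.960.
n = p̂(1−p̂)(z/E)² = 0.736 × 0.264 × (1.960/0.015)² = 3317.50
Round up: n = 3318.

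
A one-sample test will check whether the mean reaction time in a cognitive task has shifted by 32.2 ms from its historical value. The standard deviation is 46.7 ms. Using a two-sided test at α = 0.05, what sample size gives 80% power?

17

For a one-sample z-test, n = ((z_{α/2} + z_β)·σ/δ)².
z_{α/2} = 1.960 (two-sided α = 0.05); z_β = 0.842 (power 80% → β = 0.2).
n = (2.802 × 46.7 / 32.2)² = 16.51
Round up: n = 17.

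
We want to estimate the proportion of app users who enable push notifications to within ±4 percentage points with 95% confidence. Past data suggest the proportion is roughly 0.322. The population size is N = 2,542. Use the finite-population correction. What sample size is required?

For a proportion with margin E = 0.04 at 95% confidence, z = 1.960.
n = p̂(1−p̂)(z/E)² = 0.322 × 0.678 × (1.960/0.04)² = 524.18 — call this n₀.
Finite-population correction with N = 2,542: n = n₀ / (1 + (n₀−1)/N) = 524.18 / 1.206 = 434.64
Round up: n = 435.

n = 435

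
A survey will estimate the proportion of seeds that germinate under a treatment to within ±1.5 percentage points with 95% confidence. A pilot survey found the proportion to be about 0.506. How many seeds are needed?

For a proportion with margin E = 0.015 at 95% confidence, z = 1.960.
n = p̂(1−p̂)(z/E)² = 0.506 × 0.494 × (1.960/0.015)² = 4267.83
Round up: n = 4268.

4268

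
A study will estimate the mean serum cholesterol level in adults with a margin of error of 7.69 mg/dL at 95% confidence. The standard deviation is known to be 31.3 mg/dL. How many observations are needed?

For a mean, the margin of error is E = z·σ/√n, so n = (zσ/E)².
At 95% confidence, z = 1.960.
n = (1.960 × 31.3 / 7.69)² = 63.64
Round up: n = 64.

64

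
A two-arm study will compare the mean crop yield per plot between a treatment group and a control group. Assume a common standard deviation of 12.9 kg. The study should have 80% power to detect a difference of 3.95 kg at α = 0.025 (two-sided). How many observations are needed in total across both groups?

For two equal groups, n per group = 2·((z_{α/2} + z_β)·σ/δ)².
z_{α/2} = 2.241; z_β = 0.842 (power 80%).
n = 2 × (3.083 × 12.9 / 3.95)² = 2 × 101.38 = 202.76
Round up: n = 203 per group.
Total across both groups: 2 × 203 = 406.

406 total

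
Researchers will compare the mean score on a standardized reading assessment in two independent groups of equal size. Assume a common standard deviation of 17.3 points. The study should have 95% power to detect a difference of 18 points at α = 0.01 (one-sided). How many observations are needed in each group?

For two equal groups, n per group = 2·((z_α + z_β)·σ/δ)².
z_α = 2.326; z_β = 1.645 (power 95%).
n = 2 × (3.971 × 17.3 / 18)² = 2 × 14.57 = 29.14
Round up: n = 30 per group.

30 per group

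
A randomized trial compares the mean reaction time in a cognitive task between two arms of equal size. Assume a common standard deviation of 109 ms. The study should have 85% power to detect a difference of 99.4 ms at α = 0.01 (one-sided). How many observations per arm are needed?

28 per group

For two equal groups, n per group = 2·((z_α + z_β)·σ/δ)².
z_α = 2.326; z_β = 1.036 (power 85%).
n = 2 × (3.362 × 109 / 99.4)² = 2 × 13.59 = 27.18
Round up: n = 28 per group.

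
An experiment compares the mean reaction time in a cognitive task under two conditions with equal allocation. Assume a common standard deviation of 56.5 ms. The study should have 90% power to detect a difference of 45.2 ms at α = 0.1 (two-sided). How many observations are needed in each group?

For two equal groups, n per group = 2·((z_{α/2} + z_β)·σ/δ)².
z_{α/2} = 1.645; z_β = 1.282 (power 90%).
n = 2 × (2.927 × 56.5 / 45.2)² = 2 × 13.39 = 26.78
Round up: n = 27 per group.

27 per group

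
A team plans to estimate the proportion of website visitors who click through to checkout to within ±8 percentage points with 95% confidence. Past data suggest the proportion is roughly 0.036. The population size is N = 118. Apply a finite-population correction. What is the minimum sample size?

For a proportion with margin E = 0.08 at 95% confidence, z = 1.960.
n = p̂(1−p̂)(z/E)² = 0.036 × 0.964 × (1.960/0.08)² = 20.83 — call this n₀.
Finite-population correction with N = 118: n = n₀ / (1 + (n₀−1)/N) = 20.83 / 1.168 = 17.83
Round up: n = 18.

18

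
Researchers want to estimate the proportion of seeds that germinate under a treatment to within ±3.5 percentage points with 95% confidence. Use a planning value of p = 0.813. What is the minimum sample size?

For a proportion with margin E = 0.035 at 95% confidence, z = 1.960.
n = p̂(1−p̂)(z/E)² = 0.813 × 0.187 × (1.960/0.035)² = 476.77
Round up: n = 477.

n = 477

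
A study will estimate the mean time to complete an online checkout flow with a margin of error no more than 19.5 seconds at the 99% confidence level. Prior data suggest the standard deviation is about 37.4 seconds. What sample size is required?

25

For a mean, the margin of error is E = z·σ/√n, so n = (zσ/E)².
At 99% confidence, z = 2.576.
n = (2.576 × 37.4 / 19.5)² = 24.41
Round up: n = 25.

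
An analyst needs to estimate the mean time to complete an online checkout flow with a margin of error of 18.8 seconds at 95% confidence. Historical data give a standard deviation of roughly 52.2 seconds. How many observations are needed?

For a mean, the margin of error is E = z·σ/√n, so n = (zσ/E)².
At 95% confidence, z = 1.960.
n = (1.960 × 52.2 / 18.8)² = 29.62
Round up: n = 30.

30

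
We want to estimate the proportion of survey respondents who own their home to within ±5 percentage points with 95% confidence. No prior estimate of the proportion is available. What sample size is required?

385

For a proportion with margin E = 0.05 at 95% confidence, z = 1.960.
With no prior estimate, use p = 0.5, which maximizes p(1−p) at 0.25.
n = 0.25 × (z/E)² = 0.25 × (1.960/0.05)² = 384.16
Round up: n = 385.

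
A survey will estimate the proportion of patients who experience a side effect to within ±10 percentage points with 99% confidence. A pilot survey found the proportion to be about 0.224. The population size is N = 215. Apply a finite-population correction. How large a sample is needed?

For a proportion with margin E = 0.1 at 99% confidence, z = 2.576.
n = p̂(1−p̂)(z/E)² = 0.224 × 0.776 × (2.576/0.1)² = 115.35 — call this n₀.
Finite-population correction with N = 215: n = n₀ / (1 + (n₀−1)/N) = 115.35 / 1.532 = 75.29
Round up: n = 76.

76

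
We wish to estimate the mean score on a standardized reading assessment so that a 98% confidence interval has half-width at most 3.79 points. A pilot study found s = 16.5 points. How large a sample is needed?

For a mean, the margin of error is E = z·σ/√n, so n = (zσ/E)².
At 98% confidence, z = 2.326.
n = (2.326 × 16.5 / 3.79)² = 102.54
Round up: n = 103.

n = 103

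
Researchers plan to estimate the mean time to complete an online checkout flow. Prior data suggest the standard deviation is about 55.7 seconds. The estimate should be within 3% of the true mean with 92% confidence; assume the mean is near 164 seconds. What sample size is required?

For a mean, the margin of error is E = z·σ/√n, so n = (zσ/E)².
At 92% confidence, z = 1.751.
E = 3% of 164 = 4.92 seconds.
n = (1.751 × 55.7 / 4.92)² = 392.96
Round up: n = 393.

393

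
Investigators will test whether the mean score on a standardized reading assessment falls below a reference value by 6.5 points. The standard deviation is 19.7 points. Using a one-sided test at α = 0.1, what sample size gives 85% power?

For a one-sample z-test, n = ((z_α + z_β)·σ/δ)².
z_α = 1.282 (one-sided α = 0.1); z_β = 1.036 (power 85% → β = 0.15).
n = (2.318 × 19.7 / 6.5)² = 49.36
Round up: n = 50.

50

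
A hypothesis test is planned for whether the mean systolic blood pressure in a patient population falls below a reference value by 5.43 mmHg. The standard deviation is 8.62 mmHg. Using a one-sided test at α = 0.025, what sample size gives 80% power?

For a one-sample z-test, n = ((z_α + z_β)·σ/δ)².
z_α = 1.960 (one-sided α = 0.025); z_β = 0.842 (power 80% → β = 0.2).
n = (2.802 × 8.62 / 5.43)² = 19.79
Round up: n = 20.

n = 20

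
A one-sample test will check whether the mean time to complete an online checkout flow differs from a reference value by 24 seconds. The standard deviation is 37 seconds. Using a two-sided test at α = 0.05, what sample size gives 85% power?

For a one-sample z-test, n = ((z_{α/2} + z_β)·σ/δ)².
z_{α/2} = 1.960 (two-sided α = 0.05); z_β = 1.036 (power 85% → β = 0.15).
n = (2.996 × 37 / 24)² = 21.33
Round up: n = 22.

22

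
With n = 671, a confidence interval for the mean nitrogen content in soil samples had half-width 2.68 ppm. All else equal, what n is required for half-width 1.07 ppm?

4210

Margin of error scales as 1/√n, so n₂ = n₁·(E₁/E₂)².
n₂ = 671 × (2.68/1.07)² = 671 × 6.273 = 4209.18
Round up: n₂ = 4210.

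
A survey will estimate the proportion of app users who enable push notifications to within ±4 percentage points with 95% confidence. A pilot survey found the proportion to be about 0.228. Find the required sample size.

n = 423

For a proportion with margin E = 0.04 at 95% confidence, z = 1.960.
n = p̂(1−p̂)(z/E)² = 0.228 × 0.772 × (1.960/0.04)² = 422.61
Round up: n = 423.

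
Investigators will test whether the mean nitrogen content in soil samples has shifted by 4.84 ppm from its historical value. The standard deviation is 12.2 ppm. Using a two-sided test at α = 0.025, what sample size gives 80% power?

For a one-sample z-test, n = ((z_{α/2} + z_β)·σ/δ)².
z_{α/2} = 2.241 (two-sided α = 0.025); z_β = 0.842 (power 80% → β = 0.2).
n = (3.083 × 12.2 / 4.84)² = 60.39
Round up: n = 61.

61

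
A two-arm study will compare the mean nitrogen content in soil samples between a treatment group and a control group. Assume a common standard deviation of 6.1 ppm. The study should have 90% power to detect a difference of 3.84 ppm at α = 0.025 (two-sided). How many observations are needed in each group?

For two equal groups, n per group = 2·((z_{α/2} + z_β)·σ/δ)².
z_{α/2} = 2.241; z_β = 1.282 (power 90%).
n = 2 × (3.523 × 6.1 / 3.84)² = 2 × 31.32 = 62.64
Round up: n = 63 per group.

63 per group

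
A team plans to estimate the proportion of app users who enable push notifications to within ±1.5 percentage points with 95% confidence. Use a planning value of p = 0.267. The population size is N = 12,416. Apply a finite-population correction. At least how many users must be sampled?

2634

For a proportion with margin E = 0.015 at 95% confidence, z = 1.960.
n = p̂(1−p̂)(z/E)² = 0.267 × 0.733 × (1.960/0.015)² = 3341.53 — call this n₀.
Finite-population correction with N = 12,416: n = n₀ / (1 + (n₀−1)/N) = 3341.53 / 1.269 = 2633.20
Round up: n = 2634.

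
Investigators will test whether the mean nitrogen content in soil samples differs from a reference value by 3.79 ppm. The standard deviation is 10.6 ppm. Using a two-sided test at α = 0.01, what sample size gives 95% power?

n = 140

For a one-sample z-test, n = ((z_{α/2} + z_β)·σ/δ)².
z_{α/2} = 2.576 (two-sided α = 0.01); z_β = 1.645 (power 95% → β = 0.05).
n = (4.221 × 10.6 / 3.79)² = 139.37
Round up: n = 140.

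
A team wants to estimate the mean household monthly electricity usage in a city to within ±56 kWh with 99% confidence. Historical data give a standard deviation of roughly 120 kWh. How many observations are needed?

For a mean, the margin of error is E = z·σ/√n, so n = (zσ/E)².
At 99% confidence, z = 2.576.
n = (2.576 × 120 / 56)² = 30.47
Round up: n = 31.

31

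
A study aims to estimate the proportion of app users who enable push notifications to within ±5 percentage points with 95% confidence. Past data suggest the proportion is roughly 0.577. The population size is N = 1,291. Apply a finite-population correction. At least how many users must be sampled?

For a proportion with margin E = 0.05 at 95% confidence, z = 1.960.
n = p̂(1−p̂)(z/E)² = 0.577 × 0.423 × (1.960/0.05)² = 375.05 — call this n₀.
Finite-population correction with N = 1,291: n = n₀ / (1 + (n₀−1)/N) = 375.05 / 1.29 = 290.74
Round up: n = 291.

291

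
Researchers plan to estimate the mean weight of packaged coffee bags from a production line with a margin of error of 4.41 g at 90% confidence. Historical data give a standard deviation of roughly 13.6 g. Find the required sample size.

For a mean, the margin of error is E = z·σ/√n, so n = (zσ/E)².
At 90% confidence, z = 1.645.
n = (1.645 × 13.6 / 4.41)² = 25.74
Round up: n = 26.

n = 26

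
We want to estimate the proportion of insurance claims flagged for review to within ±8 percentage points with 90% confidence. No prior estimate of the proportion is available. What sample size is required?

n = 106

For a proportion with margin E = 0.08 at 90% confidence, z = 1.645.
With no prior estimate, use p = 0.5, which maximizes p(1−p) at 0.25.
n = 0.25 × (z/E)² = 0.25 × (1.645/0.08)² = 105.70
Round up: n = 106.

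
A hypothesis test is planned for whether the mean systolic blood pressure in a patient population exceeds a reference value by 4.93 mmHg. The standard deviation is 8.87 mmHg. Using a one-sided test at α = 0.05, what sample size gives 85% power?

For a one-sample z-test, n = ((z_α + z_β)·σ/δ)².
z_α = 1.645 (one-sided α = 0.05); z_β = 1.036 (power 85% → β = 0.15).
n = (2.681 × 8.87 / 4.93)² = 23.27
Round up: n = 24.

24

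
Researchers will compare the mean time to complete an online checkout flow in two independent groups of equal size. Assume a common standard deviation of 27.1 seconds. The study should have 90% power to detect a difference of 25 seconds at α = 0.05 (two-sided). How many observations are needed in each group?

For two equal groups, n per group = 2·((z_{α/2} + z_β)·σ/δ)².
z_{α/2} = 1.960; z_β = 1.282 (power 90%).
n = 2 × (3.242 × 27.1 / 25)² = 2 × 12.35 = 24.70
Round up: n = 25 per group.

25 per group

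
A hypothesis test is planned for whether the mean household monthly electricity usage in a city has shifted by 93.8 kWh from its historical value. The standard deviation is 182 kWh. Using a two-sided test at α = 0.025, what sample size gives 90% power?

47

For a one-sample z-test, n = ((z_{α/2} + z_β)·σ/δ)².
z_{α/2} = 2.241 (two-sided α = 0.025); z_β = 1.282 (power 90% → β = 0.1).
n = (3.523 × 182 / 93.8)² = 46.73
Round up: n = 47.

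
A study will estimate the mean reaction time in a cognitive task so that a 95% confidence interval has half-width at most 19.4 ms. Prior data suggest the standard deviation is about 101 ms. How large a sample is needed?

For a mean, the margin of error is E = z·σ/√n, so n = (zσ/E)².
At 95% confidence, z = 1.960.
n = (1.960 × 101 / 19.4)² = 104.12
Round up: n = 105.

n = 105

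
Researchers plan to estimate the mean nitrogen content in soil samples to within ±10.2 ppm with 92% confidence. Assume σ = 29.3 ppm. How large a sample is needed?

For a mean, the margin of error is E = z·σ/√n, so n = (zσ/E)².
At 92% confidence, z = 1.751.
n = (1.751 × 29.3 / 10.2)² = 25.30
Round up: n = 26.

n = 26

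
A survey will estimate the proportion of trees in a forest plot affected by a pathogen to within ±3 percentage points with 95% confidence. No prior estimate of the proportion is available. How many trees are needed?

1068

For a proportion with margin E = 0.03 at 95% confidence, z = 1.960.
With no prior estimate, use p = 0.5, which maximizes p(1−p) at 0.25.
n = 0.25 × (z/E)² = 0.25 × (1.960/0.03)² = 1067.11
Round up: n = 1068.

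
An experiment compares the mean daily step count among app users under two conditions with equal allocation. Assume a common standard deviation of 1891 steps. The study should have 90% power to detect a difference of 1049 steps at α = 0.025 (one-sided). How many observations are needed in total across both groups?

For two equal groups, n per group = 2·((z_α + z_β)·σ/δ)².
z_α = 1.960; z_β = 1.282 (power 90%).
n = 2 × (3.242 × 1891 / 1049)² = 2 × 34.16 = 68.32
Round up: n = 69 per group.
Total across both groups: 2 × 69 = 138.

138 total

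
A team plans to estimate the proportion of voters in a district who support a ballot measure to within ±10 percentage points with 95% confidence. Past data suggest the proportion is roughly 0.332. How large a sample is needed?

n = 86

For a proportion with margin E = 0.1 at 95% confidence, z = 1.960.
n = p̂(1−p̂)(z/E)² = 0.332 × 0.668 × (1.960/0.1)² = 85.20
Round up: n = 86.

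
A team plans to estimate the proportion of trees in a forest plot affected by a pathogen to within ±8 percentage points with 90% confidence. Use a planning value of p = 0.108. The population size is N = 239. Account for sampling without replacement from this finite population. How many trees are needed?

35

For a proportion with margin E = 0.08 at 90% confidence, z = 1.645.
n = p̂(1−p̂)(z/E)² = 0.108 × 0.892 × (1.645/0.08)² = 40.73 — call this n₀.
Finite-population correction with N = 239: n = n₀ / (1 + (n₀−1)/N) = 40.73 / 1.166 = 34.93
Round up: n = 35.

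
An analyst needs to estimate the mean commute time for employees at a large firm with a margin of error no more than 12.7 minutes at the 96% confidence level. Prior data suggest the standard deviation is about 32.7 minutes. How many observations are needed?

n = 28

For a mean, the margin of error is E = z·σ/√n, so n = (zσ/E)².
At 96% confidence, z = 2.054.
n = (2.054 × 32.7 / 12.7)² = 27.97
Round up: n = 28.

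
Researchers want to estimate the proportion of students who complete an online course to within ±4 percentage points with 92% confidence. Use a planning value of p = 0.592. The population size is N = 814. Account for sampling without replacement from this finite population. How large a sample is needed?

296

For a proportion with margin E = 0.04 at 92% confidence, z = 1.751.
n = p̂(1−p̂)(z/E)² = 0.592 × 0.408 × (1.751/0.04)² = 462.84 — call this n₀.
Finite-population correction with N = 814: n = n₀ / (1 + (n₀−1)/N) = 462.84 / 1.567 = 295.37
Round up: n = 296.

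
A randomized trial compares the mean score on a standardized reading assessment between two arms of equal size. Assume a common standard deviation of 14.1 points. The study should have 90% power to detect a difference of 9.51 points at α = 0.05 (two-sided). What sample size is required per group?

47 per group

For two equal groups, n per group = 2·((z_{α/2} + z_β)·σ/δ)².
z_{α/2} = 1.960; z_β = 1.282 (power 90%).
n = 2 × (3.242 × 14.1 / 9.51)² = 2 × 23.10 = 46.20
Round up: n = 47 per group.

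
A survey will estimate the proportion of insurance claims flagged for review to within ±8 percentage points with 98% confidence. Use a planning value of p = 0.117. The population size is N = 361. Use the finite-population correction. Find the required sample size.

71

For a proportion with margin E = 0.08 at 98% confidence, z = 2.326.
n = p̂(1−p̂)(z/E)² = 0.117 × 0.883 × (2.326/0.08)² = 87.33 — call this n₀.
Finite-population correction with N = 361: n = n₀ / (1 + (n₀−1)/N) = 87.33 / 1.239 = 70.48
Round up: n = 71.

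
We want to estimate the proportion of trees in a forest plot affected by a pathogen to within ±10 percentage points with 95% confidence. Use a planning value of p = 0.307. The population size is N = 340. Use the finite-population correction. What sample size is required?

67

For a proportion with margin E = 0.1 at 95% confidence, z = 1.960.
n = p̂(1−p̂)(z/E)² = 0.307 × 0.693 × (1.960/0.1)² = 81.73 — call this n₀.
Finite-population correction with N = 340: n = n₀ / (1 + (n₀−1)/N) = 81.73 / 1.237 = 66.07
Round up: n = 67.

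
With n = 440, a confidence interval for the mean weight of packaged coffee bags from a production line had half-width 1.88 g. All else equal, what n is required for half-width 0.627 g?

n = 3956

Margin of error scales as 1/√n, so n₂ = n₁·(E₁/E₂)².
n₂ = 440 × (1.88/0.627)² = 440 × 8.99 = 3955.60
Round up: n₂ = 3956.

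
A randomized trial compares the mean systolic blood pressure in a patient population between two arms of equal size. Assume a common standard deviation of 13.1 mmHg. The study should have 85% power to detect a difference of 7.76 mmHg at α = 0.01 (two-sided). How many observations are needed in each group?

75 per group

For two equal groups, n per group = 2·((z_{α/2} + z_β)·σ/δ)².
z_{α/2} = 2.576; z_β = 1.036 (power 85%).
n = 2 × (3.612 × 13.1 / 7.76)² = 2 × 37.18 = 74.36
Round up: n = 75 per group.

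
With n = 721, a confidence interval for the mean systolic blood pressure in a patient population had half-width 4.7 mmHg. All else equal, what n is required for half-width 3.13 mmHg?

1626

Margin of error scales as 1/√n, so n₂ = n₁·(E₁/E₂)².
n₂ = 721 × (4.7/3.13)² = 721 × 2.255 = 1625.86
Round up: n₂ = 1626.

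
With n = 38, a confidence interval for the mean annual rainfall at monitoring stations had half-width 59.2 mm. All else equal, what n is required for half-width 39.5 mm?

Margin of error scales as 1/√n, so n₂ = n₁·(E₁/E₂)².
n₂ = 38 × (59.2/39.5)² = 38 × 2.246 = 85.35
Round up: n₂ = 86.

86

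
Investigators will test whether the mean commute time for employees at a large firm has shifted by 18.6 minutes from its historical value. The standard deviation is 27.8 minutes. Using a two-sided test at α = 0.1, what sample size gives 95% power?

For a one-sample z-test, n = ((z_{α/2} + z_β)·σ/δ)².
z_{α/2} = 1.645 (two-sided α = 0.1); z_β = 1.645 (power 95% → β = 0.05).
n = (3.290 × 27.8 / 18.6)² = 24.18
Round up: n = 25.

25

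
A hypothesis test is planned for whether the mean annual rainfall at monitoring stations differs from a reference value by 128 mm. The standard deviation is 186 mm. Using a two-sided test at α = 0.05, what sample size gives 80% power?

17

For a one-sample z-test, n = ((z_{α/2} + z_β)·σ/δ)².
z_{α/2} = 1.960 (two-sided α = 0.05); z_β = 0.842 (power 80% → β = 0.2).
n = (2.802 × 186 / 128)² = 16.58
Round up: n = 17.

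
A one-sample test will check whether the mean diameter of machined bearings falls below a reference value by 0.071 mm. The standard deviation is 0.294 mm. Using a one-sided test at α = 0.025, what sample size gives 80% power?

135

For a one-sample z-test, n = ((z_α + z_β)·σ/δ)².
z_α = 1.960 (one-sided α = 0.025); z_β = 0.842 (power 80% → β = 0.2).
n = (2.802 × 0.294 / 0.071)² = 134.62
Round up: n = 135.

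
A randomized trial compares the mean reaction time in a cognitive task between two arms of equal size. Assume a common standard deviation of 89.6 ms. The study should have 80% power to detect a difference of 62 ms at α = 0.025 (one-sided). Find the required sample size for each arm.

For two equal groups, n per group = 2·((z_α + z_β)·σ/δ)².
z_α = 1.960; z_β = 0.842 (power 80%).
n = 2 × (2.802 × 89.6 / 62)² = 2 × 16.40 = 32.80
Round up: n = 33 per group.

33 per group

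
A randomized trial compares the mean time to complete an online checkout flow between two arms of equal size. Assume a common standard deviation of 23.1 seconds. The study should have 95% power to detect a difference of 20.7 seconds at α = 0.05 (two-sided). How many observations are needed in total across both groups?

For two equal groups, n per group = 2·((z_{α/2} + z_β)·σ/δ)².
z_{α/2} = 1.960; z_β = 1.645 (power 95%).
n = 2 × (3.605 × 23.1 / 20.7)² = 2 × 16.18 = 32.36
Round up: n = 33 per group.
Total across both groups: 2 × 33 = 66.

66 total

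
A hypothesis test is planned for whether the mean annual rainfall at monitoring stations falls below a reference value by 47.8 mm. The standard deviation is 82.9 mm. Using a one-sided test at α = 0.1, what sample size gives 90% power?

For a one-sample z-test, n = ((z_α + z_β)·σ/δ)².
z_α = 1.282 (one-sided α = 0.1); z_β = 1.282 (power 90% → β = 0.1).
n = (2.564 × 82.9 / 47.8)² = 19.77
Round up: n = 20.

20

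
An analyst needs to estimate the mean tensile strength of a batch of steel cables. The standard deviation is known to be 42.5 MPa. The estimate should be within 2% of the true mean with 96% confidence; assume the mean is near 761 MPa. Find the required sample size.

For a mean, the margin of error is E = z·σ/√n, so n = (zσ/E)².
At 96% confidence, z = 2.054.
E = 2% of 761 = 15.22 MPa.
n = (2.054 × 42.5 / 15.22)² = 32.90
Round up: n = 33.

33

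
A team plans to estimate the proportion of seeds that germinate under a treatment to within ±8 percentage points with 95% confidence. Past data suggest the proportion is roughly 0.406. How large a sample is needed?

145

For a proportion with margin E = 0.08 at 95% confidence, z = 1.960.
n = p̂(1−p̂)(z/E)² = 0.406 × 0.594 × (1.960/0.08)² = 144.76
Round up: n = 145.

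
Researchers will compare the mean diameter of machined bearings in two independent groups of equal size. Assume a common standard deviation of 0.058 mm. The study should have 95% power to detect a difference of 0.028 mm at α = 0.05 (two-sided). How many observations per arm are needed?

For two equal groups, n per group = 2·((z_{α/2} + z_β)·σ/δ)².
z_{α/2} = 1.960; z_β = 1.645 (power 95%).
n = 2 × (3.605 × 0.058 / 0.028)² = 2 × 55.76 = 111.52
Round up: n = 112 per group.

112 per group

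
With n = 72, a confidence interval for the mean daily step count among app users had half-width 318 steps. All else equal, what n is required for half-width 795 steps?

Margin of error scales as 1/√n, so n₂ = n₁·(E₁/E₂)².
n₂ = 72 × (318/795)² = 72 × 0.16 = 11.52
Round up: n₂ = 12.

12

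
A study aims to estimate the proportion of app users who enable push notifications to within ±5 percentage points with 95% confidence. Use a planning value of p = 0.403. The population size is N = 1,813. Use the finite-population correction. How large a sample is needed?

n = 308

For a proportion with margin E = 0.05 at 95% confidence, z = 1.960.
n = p̂(1−p̂)(z/E)² = 0.403 × 0.597 × (1.960/0.05)² = 369.70 — call this n₀.
Finite-population correction with N = 1,813: n = n₀ / (1 + (n₀−1)/N) = 369.70 / 1.203 = 307.32
Round up: n = 308.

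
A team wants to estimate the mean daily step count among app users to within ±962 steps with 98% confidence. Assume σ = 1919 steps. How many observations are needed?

For a mean, the margin of error is E = z·σ/√n, so n = (zσ/E)².
At 98% confidence, z = 2.326.
n = (2.326 × 1919 / 962)² = 21.53
Round up: n = 22.

22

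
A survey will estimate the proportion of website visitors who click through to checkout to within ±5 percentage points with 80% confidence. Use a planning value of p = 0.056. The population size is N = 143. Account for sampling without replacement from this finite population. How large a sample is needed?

For a proportion with margin E = 0.05 at 80% confidence, z = 1.282.
n = p̂(1−p̂)(z/E)² = 0.056 × 0.944 × (1.282/0.05)² = 34.75 — call this n₀.
Finite-population correction with N = 143: n = n₀ / (1 + (n₀−1)/N) = 34.75 / 1.236 = 28.11
Round up: n = 29.

n = 29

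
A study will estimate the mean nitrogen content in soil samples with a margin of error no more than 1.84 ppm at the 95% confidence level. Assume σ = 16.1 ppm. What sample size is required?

n = 295

For a mean, the margin of error is E = z·σ/√n, so n = (zσ/E)².
At 95% confidence, z = 1.960.
n = (1.960 × 16.1 / 1.84)² = 294.12
Round up: n = 295.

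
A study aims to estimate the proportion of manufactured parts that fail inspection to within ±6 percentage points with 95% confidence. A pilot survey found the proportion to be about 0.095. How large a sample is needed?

For a proportion with margin E = 0.06 at 95% confidence, z = 1.960.
n = p̂(1−p̂)(z/E)² = 0.095 × 0.905 × (1.960/0.06)² = 91.74
Round up: n = 92.

92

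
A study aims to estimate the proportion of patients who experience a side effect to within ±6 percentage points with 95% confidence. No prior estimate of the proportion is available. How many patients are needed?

267

For a proportion with margin E = 0.06 at 95% confidence, z = 1.960.
With no prior estimate, use p = 0.5, which maximizes p(1−p) at 0.25.
n = 0.25 × (z/E)² = 0.25 × (1.960/0.06)² = 266.78
Round up: n = 267.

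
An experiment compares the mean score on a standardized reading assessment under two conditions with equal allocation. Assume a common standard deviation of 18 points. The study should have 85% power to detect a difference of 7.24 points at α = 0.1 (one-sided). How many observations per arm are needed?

For two equal groups, n per group = 2·((z_α + z_β)·σ/δ)².
z_α = 1.282; z_β = 1.036 (power 85%).
n = 2 × (2.318 × 18 / 7.24)² = 2 × 33.21 = 66.42
Round up: n = 67 per group.

67 per group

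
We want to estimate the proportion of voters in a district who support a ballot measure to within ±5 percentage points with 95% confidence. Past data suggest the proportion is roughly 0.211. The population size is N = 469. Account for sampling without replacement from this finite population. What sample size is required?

166

For a proportion with margin E = 0.05 at 95% confidence, z = 1.960.
n = p̂(1−p̂)(z/E)² = 0.211 × 0.789 × (1.960/0.05)² = 255.82 — call this n₀.
Finite-population correction with N = 469: n = n₀ / (1 + (n₀−1)/N) = 255.82 / 1.543 = 165.79
Round up: n = 166.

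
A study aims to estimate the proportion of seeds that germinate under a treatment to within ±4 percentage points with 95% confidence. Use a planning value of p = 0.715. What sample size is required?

490

For a proportion with margin E = 0.04 at 95% confidence, z = 1.960.
n = p̂(1−p̂)(z/E)² = 0.715 × 0.285 × (1.960/0.04)² = 489.26
Round up: n = 490.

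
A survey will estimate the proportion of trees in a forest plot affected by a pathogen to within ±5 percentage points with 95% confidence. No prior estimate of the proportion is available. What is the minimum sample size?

For a proportion with margin E = 0.05 at 95% confidence, z = 1.960.
With no prior estimate, use p = 0.5, which maximizes p(1−p) at 0.25.
n = 0.25 × (z/E)² = 0.25 × (1.960/0.05)² = 384.16
Round up: n = 385.

385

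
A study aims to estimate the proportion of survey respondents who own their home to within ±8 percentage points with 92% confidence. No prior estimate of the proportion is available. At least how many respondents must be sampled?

120

For a proportion with margin E = 0.08 at 92% confidence, z = 1.751.
With no prior estimate, use p = 0.5, which maximizes p(1−p) at 0.25.
n = 0.25 × (z/E)² = 0.25 × (1.751/0.08)² = 119.77
Round up: n = 120.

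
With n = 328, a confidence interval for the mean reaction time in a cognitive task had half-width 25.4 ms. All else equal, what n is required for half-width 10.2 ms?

2034

Margin of error scales as 1/√n, so n₂ = n₁·(E₁/E₂)².
n₂ = 328 × (25.4/10.2)² = 328 × 6.201 = 2033.93
Round up: n₂ = 2034.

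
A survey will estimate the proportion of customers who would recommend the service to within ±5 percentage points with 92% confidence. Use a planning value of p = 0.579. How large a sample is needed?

n = 299

For a proportion with margin E = 0.05 at 92% confidence, z = 1.751.
n = p̂(1−p̂)(z/E)² = 0.579 × 0.421 × (1.751/0.05)² = 298.95
Round up: n = 299.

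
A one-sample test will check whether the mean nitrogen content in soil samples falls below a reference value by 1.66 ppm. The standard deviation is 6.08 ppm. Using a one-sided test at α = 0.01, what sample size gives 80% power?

135

For a one-sample z-test, n = ((z_α + z_β)·σ/δ)².
z_α = 2.326 (one-sided α = 0.01); z_β = 0.842 (power 80% → β = 0.2).
n = (3.168 × 6.08 / 1.66)² = 134.64
Round up: n = 135.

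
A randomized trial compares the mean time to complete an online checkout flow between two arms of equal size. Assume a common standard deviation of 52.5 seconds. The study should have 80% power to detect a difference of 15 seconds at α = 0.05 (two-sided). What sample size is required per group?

For two equal groups, n per group = 2·((z_{α/2} + z_β)·σ/δ)².
z_{α/2} = 1.960; z_β = 0.842 (power 80%).
n = 2 × (2.802 × 52.5 / 15)² = 2 × 96.18 = 192.36
Round up: n = 193 per group.

193 per group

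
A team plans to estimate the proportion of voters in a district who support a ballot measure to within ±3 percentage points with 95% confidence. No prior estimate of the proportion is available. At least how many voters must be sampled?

1068

For a proportion with margin E = 0.03 at 95% confidence, z = 1.960.
With no prior estimate, use p = 0.5, which maximizes p(1−p) at 0.25.
n = 0.25 × (z/E)² = 0.25 × (1.960/0.03)² = 1067.11
Round up: n = 1068.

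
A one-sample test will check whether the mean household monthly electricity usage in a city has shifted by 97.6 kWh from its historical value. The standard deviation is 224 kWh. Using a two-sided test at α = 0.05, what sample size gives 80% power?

For a one-sample z-test, n = ((z_{α/2} + z_β)·σ/δ)².
z_{α/2} = 1.960 (two-sided α = 0.05); z_β = 0.842 (power 80% → β = 0.2).
n = (2.802 × 224 / 97.6)² = 41.36
Round up: n = 42.

n = 42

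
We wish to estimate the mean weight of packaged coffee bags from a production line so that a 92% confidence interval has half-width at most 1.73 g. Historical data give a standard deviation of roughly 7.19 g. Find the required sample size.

53

For a mean, the margin of error is E = z·σ/√n, so n = (zσ/E)².
At 92% confidence, z = 1.751.
n = (1.751 × 7.19 / 1.73)² = 52.96
Round up: n = 53.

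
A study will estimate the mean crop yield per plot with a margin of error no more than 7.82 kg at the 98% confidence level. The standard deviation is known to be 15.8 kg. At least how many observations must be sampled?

For a mean, the margin of error is E = z·σ/√n, so n = (zσ/E)².
At 98% confidence, z = 2.326.
n = (2.326 × 15.8 / 7.82)² = 22.09
Round up: n = 23.

23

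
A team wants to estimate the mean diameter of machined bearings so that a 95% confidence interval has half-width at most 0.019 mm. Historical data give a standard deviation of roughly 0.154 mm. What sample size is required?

For a mean, the margin of error is E = z·σ/√n, so n = (zσ/E)².
At 95% confidence, z = 1.960.
n = (1.960 × 0.154 / 0.019)² = 252.38
Round up: n = 253.

n = 253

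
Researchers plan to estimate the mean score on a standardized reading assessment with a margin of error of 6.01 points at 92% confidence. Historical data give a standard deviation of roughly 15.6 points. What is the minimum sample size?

For a mean, the margin of error is E = z·σ/√n, so n = (zσ/E)².
At 92% confidence, z = 1.751.
n = (1.751 × 15.6 / 6.01)² = 20.66
Round up: n = 21.

21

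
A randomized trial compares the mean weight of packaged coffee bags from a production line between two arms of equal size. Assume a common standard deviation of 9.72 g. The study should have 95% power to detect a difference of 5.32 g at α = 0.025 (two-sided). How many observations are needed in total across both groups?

202 total

For two equal groups, n per group = 2·((z_{α/2} + z_β)·σ/δ)².
z_{α/2} = 2.241; z_β = 1.645 (power 95%).
n = 2 × (3.886 × 9.72 / 5.32)² = 2 × 50.41 = 100.82
Round up: n = 101 per group.
Total across both groups: 2 × 101 = 202.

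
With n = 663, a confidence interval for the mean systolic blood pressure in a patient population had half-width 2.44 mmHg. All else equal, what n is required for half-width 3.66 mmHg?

Margin of error scales as 1/√n, so n₂ = n₁·(E₁/E₂)².
n₂ = 663 × (2.44/3.66)² = 663 × 0.4444 = 294.64
Round up: n₂ = 295.

295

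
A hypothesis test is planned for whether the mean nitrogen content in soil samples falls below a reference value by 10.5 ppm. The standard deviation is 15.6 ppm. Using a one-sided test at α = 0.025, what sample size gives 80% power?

18

For a one-sample z-test, n = ((z_α + z_β)·σ/δ)².
z_α = 1.960 (one-sided α = 0.025); z_β = 0.842 (power 80% → β = 0.2).
n = (2.802 × 15.6 / 10.5)² = 17.33
Round up: n = 18.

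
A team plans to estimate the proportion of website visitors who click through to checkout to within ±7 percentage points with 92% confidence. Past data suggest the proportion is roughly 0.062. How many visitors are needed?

37

For a proportion with margin E = 0.07 at 92% confidence, z = 1.751.
n = p̂(1−p̂)(z/E)² = 0.062 × 0.938 × (1.751/0.07)² = 36.39
Round up: n = 37.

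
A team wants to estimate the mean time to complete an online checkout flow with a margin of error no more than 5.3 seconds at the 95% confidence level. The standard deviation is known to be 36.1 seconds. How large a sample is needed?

For a mean, the margin of error is E = z·σ/√n, so n = (zσ/E)².
At 95% confidence, z = 1.960.
n = (1.960 × 36.1 / 5.3)² = 178.23
Round up: n = 179.

179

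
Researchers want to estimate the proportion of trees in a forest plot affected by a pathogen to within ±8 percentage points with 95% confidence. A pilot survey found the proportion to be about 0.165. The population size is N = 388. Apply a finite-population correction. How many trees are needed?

For a proportion with margin E = 0.08 at 95% confidence, z = 1.960.
n = p̂(1−p̂)(z/E)² = 0.165 × 0.835 × (1.960/0.08)² = 82.70 — call this n₀.
Finite-population correction with N = 388: n = n₀ / (1 + (n₀−1)/N) = 82.70 / 1.211 = 68.29
Round up: n = 69.

n = 69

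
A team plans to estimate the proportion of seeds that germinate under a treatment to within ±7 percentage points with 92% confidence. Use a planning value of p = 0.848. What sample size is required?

For a proportion with margin E = 0.07 at 92% confidence, z = 1.751.
n = p̂(1−p̂)(z/E)² = 0.848 × 0.152 × (1.751/0.07)² = 80.65
Round up: n = 81.

n = 81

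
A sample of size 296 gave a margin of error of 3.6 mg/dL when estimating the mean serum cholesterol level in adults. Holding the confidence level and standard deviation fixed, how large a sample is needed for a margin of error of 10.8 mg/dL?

Margin of error scales as 1/√n, so n₂ = n₁·(E₁/E₂)².
n₂ = 296 × (3.6/10.8)² = 296 × 0.1111 = 32.89
Round up: n₂ = 33.

n = 33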